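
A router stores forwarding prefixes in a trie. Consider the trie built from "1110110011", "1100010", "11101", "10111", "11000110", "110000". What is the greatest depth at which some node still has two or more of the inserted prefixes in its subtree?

The deepest shared node is where two words last agree before diverging.
e.g. "1100010" and "11000110" share the prefix "110001" of length 6; no pair shares a longer one.
Longest shared-prefix length: 6

6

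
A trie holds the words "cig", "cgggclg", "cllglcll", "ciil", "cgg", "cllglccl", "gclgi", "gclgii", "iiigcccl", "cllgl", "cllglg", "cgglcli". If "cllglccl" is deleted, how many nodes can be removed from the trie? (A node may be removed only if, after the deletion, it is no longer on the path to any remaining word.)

2

A node on "cllglccl"'s path can go only if nothing else ends at it or branches off below it.
The suffix "cl" (2 nodes) is used only by "cllglccl"; the node for "cllglc" still has the child "l", so pruning stops there.
Nodes removed: 2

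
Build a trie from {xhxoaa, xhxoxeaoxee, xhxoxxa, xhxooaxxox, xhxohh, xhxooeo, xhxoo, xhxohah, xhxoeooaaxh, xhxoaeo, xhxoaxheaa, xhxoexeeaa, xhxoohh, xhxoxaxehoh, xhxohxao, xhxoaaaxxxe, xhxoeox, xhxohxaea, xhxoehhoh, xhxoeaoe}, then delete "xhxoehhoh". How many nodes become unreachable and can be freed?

A node on "xhxoehhoh"'s path can go only if nothing else ends at it or branches off below it.
The suffix "hhoh" (4 nodes) is used only by "xhxoehhoh"; the node for "xhxoe" still has the child "o", so pruning stops there.
Nodes removed: 4

4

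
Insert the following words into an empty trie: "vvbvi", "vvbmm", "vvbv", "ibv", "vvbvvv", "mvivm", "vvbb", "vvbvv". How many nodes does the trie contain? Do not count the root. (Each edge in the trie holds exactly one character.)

Insert word by word; a character creates a node only if that edge doesn't already exist:
  "vvbvi" → 5 new (v, v, b, v, i)
  "vvbmm" → prefix "vvb" already present; 2 new (m, m)
  "vvbv" → prefix "vvbv" already present; 0 new (none)
  "ibv" → 3 new (i, b, v)
  "vvbvvv" → prefix "vvbv" already present; 2 new (v, v)
  "mvivm" → 5 new (m, v, i, v, m)
  "vvbb" → prefix "vvb" already present; 1 new (b)
  "vvbvv" → prefix "vvbvv" already present; 0 new (none)
Total nodes = 5 + 2 + 0 + 3 + 2 + 5 + 1 + 0 = 18

18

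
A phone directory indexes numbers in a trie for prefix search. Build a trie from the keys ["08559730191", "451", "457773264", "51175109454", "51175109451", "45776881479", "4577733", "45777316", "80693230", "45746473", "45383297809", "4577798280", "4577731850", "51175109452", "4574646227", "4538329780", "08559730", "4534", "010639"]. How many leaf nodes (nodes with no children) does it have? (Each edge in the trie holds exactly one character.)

17

Leaves are exactly the stored words that no other stored word extends.
Those words: "010639", "08559730191", "451", "4534", "45383297809", "4574646227", "45746473", "45776881479", "45777316", "4577731850", "457773264", "4577733", "4577798280", "51175109451", "51175109452", "51175109454", "80693230"
Leaf count: 17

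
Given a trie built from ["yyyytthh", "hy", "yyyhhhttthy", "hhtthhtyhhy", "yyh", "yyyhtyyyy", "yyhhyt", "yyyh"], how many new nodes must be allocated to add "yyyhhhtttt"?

Walking "yyyhhhtttt" from the root, the first 9 characters ("yyyhhhttt") follow existing edges; "t" is the first miss.
So 10 − 9 = 1 new nodes.

1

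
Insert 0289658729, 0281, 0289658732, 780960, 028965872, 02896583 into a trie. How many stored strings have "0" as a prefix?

Filter for entries beginning with "0":
Words under "0": 0281, 02896583, 028965872, 0289658729, 0289658732
Count: 5

5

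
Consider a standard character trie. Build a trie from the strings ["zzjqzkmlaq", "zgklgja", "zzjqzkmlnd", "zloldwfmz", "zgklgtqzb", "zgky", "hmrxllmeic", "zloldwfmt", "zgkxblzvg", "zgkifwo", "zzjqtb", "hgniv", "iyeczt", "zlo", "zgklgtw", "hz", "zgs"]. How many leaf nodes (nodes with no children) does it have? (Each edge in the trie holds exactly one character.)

Leaves are exactly the stored words that no other stored word extends.
Those words: "hgniv", "hmrxllmeic", "hz", "iyeczt", "zgkifwo", "zgklgja", "zgklgtqzb", "zgklgtw", "zgkxblzvg", "zgky", "zgs", "zloldwfmt", "zloldwfmz", "zzjqtb", "zzjqzkmlaq", "zzjqzkmlnd"
Leaf count: 16

16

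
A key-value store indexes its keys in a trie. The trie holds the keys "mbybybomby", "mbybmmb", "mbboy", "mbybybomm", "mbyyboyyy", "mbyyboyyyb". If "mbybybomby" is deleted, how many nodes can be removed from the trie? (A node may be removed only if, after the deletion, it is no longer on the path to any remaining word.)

A node on "mbybybomby"'s path can go only if nothing else ends at it or branches off below it.
The suffix "by" (2 nodes) is used only by "mbybybomby"; the node for "mbybybom" still has the child "m", so pruning stops there.
Nodes removed: 2

2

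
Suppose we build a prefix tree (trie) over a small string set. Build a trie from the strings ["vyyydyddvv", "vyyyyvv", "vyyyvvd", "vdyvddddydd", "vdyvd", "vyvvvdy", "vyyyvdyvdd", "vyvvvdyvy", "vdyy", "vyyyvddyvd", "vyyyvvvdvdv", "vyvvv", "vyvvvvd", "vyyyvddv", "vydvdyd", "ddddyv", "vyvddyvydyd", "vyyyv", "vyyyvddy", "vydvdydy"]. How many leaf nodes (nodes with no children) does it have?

A leaf is a node with no children — equivalently, the end of a word that is not a proper prefix of any other stored word.
Those words: "ddddyv", "vdyvddddydd", "vdyy", "vydvdydy", "vyvddyvydyd", "vyvvvdyvy", "vyvvvvd", "vyyydyddvv", "vyyyvddv", "vyyyvddyvd", "vyyyvdyvdd", "vyyyvvd", "vyyyvvvdvdv", "vyyyyvv"
Leaf count: 14

14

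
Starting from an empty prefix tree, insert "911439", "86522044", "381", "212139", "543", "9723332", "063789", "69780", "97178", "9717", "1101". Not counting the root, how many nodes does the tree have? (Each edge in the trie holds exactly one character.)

50

Trace insertions, counting only characters that open a new branch:
  "911439" → 6 new (9, 1, 1, 4, 3, 9)
  "86522044" → 8 new (8, 6, 5, 2, 2, 0, 4, 4)
  "381" → 3 new (3, 8, 1)
  "212139" → 6 new (2, 1, 2, 1, 3, 9)
  "543" → 3 new (5, 4, 3)
  "9723332" → prefix "9" already present; 6 new (7, 2, 3, 3, 3, 2)
  "063789" → 6 new (0, 6, 3, 7, 8, 9)
  "69780" → 5 new (6, 9, 7, 8, 0)
  "97178" → prefix "97" already present; 3 new (1, 7, 8)
  "9717" → prefix "9717" already present; 0 new (none)
  "1101" → 4 new (1, 1, 0, 1)
Total nodes = 6 + 8 + 3 + 6 + 3 + 6 + 6 + 5 + 3 + 0 + 4 = 50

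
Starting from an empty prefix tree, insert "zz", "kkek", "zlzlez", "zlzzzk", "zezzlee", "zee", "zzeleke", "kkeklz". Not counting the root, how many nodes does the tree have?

Trie structure (* marks end of a word):
(root)
├─ k
│  └─ k
│     └─ e
│        └─ k *
│           └─ l
│              └─ z *
└─ z
   ├─ e
   │  ├─ e *
   │  └─ z
   │     └─ z
   │        └─ l
   │           └─ e
   │              └─ e *
   ├─ l
   │  └─ z
   │     ├─ l
   │     │  └─ e
   │     │     └─ z *
   │     └─ z
   │        └─ z
   │           └─ k *
   └─ z *
      └─ e
         └─ l
            └─ e
               └─ k
                  └─ e *
Counting every labelled node above: 28.

28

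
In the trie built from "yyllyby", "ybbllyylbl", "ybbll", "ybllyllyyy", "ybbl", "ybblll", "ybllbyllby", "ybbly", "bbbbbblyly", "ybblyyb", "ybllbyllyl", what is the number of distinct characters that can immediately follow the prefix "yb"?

2

Follow the path "yb" to its node, then look at its outgoing edges.
Characters that immediately follow "yb" among the stored strings: {b, l}.
That node has 2 child edges.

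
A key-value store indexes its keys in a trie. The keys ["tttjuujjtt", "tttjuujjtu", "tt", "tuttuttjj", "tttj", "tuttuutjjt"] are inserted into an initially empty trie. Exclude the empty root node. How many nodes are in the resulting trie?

24

Trie structure (* marks end of a word):
(root)
└─ t
   ├─ t *
   │  └─ t
   │     └─ j *
   │        └─ u
   │           └─ u
   │              └─ j
   │                 └─ j
   │                    └─ t
   │                       ├─ t *
   │                       └─ u *
   └─ u
      └─ t
         └─ t
            └─ u
               ├─ t
               │  └─ t
               │     └─ j
               │        └─ j *
               └─ u
                  └─ t
                     └─ j
                        └─ j
                           └─ t *
Counting every labelled node above: 24.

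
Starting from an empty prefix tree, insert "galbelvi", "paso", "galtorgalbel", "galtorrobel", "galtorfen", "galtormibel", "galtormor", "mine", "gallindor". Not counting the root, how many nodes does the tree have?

For each word, the new-node count is its length minus the longest prefix already in the trie:
  "galbelvi" → 8 new (g, a, l, b, e, l, v, i)
  "paso" → 4 new (p, a, s, o)
  "galtorgalbel" → prefix "gal" already present; 9 new (t, o, r, g, a, l, b, e, l)
  "galtorrobel" → prefix "galtor" already present; 5 new (r, o, b, e, l)
  "galtorfen" → prefix "galtor" already present; 3 new (f, e, n)
  "galtormibel" → prefix "galtor" already present; 5 new (m, i, b, e, l)
  "galtormor" → prefix "galtorm" already present; 2 new (o, r)
  "mine" → 4 new (m, i, n, e)
  "gallindor" → prefix "gal" already present; 6 new (l, i, n, d, o, r)
Total nodes = 8 + 4 + 9 + 5 + 3 + 5 + 2 + 4 + 6 = 46

46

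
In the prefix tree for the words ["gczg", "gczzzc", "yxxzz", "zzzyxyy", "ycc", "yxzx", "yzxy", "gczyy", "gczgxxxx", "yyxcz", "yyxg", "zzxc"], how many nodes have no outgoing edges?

11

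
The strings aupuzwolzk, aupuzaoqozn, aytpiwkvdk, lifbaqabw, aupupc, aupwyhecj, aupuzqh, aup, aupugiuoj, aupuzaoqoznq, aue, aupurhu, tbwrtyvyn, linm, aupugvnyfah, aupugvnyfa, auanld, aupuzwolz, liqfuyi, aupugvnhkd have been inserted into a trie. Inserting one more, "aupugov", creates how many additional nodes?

The longest prefix of "aupugov" already in the trie is "aupug" (length 5).
New nodes needed: |"aupugov"| − 5 = 7 − 5 = 2.

2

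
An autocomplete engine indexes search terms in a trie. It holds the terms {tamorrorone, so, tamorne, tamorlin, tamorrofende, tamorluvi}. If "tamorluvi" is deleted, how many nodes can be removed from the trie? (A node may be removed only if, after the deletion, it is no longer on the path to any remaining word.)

3

Walk "tamorluvi" from the leaf back toward the root, removing each node that no remaining word uses.
The suffix "uvi" (3 nodes) is used only by "tamorluvi"; the node for "tamorl" still has the child "i", so pruning stops there.
Nodes removed: 3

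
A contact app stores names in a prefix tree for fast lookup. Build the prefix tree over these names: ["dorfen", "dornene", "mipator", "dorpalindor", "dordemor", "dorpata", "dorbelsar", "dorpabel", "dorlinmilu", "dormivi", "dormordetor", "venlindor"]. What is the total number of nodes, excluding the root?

68

Trace insertions, counting only characters that open a new branch:
  "dorfen" → 6 new (d, o, r, f, e, n)
  "dornene" → prefix "dor" already present; 4 new (n, e, n, e)
  "mipator" → 7 new (m, i, p, a, t, o, r)
  "dorpalindor" → prefix "dor" already present; 8 new (p, a, l, i, n, d, o, r)
  "dordemor" → prefix "dor" already present; 5 new (d, e, m, o, r)
  "dorpata" → prefix "dorpa" already present; 2 new (t, a)
  "dorbelsar" → prefix "dor" already present; 6 new (b, e, l, s, a, r)
  "dorpabel" → prefix "dorpa" already present; 3 new (b, e, l)
  "dorlinmilu" → prefix "dor" already present; 7 new (l, i, n, m, i, l, u)
  "dormivi" → prefix "dor" already present; 4 new (m, i, v, i)
  "dormordetor" → prefix "dorm" already present; 7 new (o, r, d, e, t, o, r)
  "venlindor" → 9 new (v, e, n, l, i, n, d, o, r)
Total nodes = 6 + 4 + 7 + 8 + 5 + 2 + 6 + 3 + 7 + 4 + 7 + 9 = 68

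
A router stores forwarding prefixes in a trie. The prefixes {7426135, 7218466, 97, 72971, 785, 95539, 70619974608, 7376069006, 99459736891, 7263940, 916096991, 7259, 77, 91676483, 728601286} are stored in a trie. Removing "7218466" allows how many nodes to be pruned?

5

A node on "7218466"'s path can go only if nothing else ends at it or branches off below it.
The suffix "18466" (5 nodes) is used only by "7218466"; the node for "72" still has the child "9", so pruning stops there.
Nodes removed: 5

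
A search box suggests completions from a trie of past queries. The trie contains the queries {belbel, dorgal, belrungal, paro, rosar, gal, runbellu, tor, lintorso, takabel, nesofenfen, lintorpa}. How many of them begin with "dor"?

1

Traverse to the node for "dor", then collect every word in that subtree.
Matches: "dorgal"
Count: 1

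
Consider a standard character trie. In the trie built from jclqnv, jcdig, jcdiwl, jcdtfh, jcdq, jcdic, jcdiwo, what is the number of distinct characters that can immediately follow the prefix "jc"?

Follow the path "jc" to its node, then look at its outgoing edges.
Distinct next characters after "jc": d, l.
That node has 2 child edges.

2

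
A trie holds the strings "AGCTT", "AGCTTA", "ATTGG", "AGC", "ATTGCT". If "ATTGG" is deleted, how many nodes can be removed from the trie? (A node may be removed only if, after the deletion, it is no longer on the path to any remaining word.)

1

A node on "ATTGG"'s path can go only if nothing else ends at it or branches off below it.
The suffix "G" (1 node) is used only by "ATTGG"; the node for "ATTG" still has the child "C", so pruning stops there.
Nodes removed: 1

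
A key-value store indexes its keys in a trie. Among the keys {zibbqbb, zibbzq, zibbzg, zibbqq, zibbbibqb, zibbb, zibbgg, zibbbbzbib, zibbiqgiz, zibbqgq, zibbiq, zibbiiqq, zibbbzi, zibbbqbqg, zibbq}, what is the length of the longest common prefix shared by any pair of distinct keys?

6

Look for the deepest trie node that still has at least two words in its subtree.
"zibbiq" and "zibbiqgiz" agree on "zibbiq" (6 characters) before diverging; nothing deeper is shared.
Longest shared-prefix length: 6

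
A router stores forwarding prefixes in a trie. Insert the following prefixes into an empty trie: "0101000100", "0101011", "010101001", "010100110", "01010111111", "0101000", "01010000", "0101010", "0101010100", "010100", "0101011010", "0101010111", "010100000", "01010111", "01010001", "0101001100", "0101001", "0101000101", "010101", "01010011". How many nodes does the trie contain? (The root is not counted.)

34

Trace insertions, counting only characters that open a new branch:
  "0101000100" → 10 new (0, 1, 0, 1, 0, 0, 0, 1, 0, 0)
  "0101011" → prefix "01010" already present; 2 new (1, 1)
  "010101001" → prefix "010101" already present; 3 new (0, 0, 1)
  "010100110" → prefix "010100" already present; 3 new (1, 1, 0)
  "01010111111" → prefix "0101011" already present; 4 new (1, 1, 1, 1)
  "0101000" → prefix "0101000" already present; 0 new (none)
  "01010000" → prefix "0101000" already present; 1 new (0)
  "0101010" → prefix "0101010" already present; 0 new (none)
  "0101010100" → prefix "0101010" already present; 3 new (1, 0, 0)
  "010100" → prefix "010100" already present; 0 new (none)
  "0101011010" → prefix "0101011" already present; 3 new (0, 1, 0)
  "0101010111" → prefix "01010101" already present; 2 new (1, 1)
  "010100000" → prefix "01010000" already present; 1 new (0)
  "01010111" → prefix "01010111" already present; 0 new (none)
  "01010001" → prefix "01010001" already present; 0 new (none)
  "0101001100" → prefix "010100110" already present; 1 new (0)
  "0101001" → prefix "0101001" already present; 0 new (none)
  "0101000101" → prefix "010100010" already present; 1 new (1)
  "010101" → prefix "010101" already present; 0 new (none)
  "01010011" → prefix "01010011" already present; 0 new (none)
Total nodes = 10 + 2 + 3 + 3 + 4 + 0 + 1 + 0 + 3 + 0 + 3 + 2 + 1 + 0 + 0 + 1 + 0 + 1 + 0 + 0 = 34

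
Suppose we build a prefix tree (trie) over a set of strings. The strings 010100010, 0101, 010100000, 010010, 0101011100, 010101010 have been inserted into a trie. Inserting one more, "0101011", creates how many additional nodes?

0

Every character of "0101011" already lies on an existing path (it is a prefix of some stored word).
No new nodes are needed: 0.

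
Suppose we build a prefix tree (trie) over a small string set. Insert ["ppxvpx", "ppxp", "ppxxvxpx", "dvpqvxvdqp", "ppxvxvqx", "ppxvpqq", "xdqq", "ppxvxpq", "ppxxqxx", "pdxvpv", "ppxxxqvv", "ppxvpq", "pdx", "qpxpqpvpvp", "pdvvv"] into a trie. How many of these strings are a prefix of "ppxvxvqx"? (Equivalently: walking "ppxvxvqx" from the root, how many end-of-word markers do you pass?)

Check each prefix of "ppxvxvqx" against the stored set — each match is an end-marker on the path.
Prefixes of the query that are stored words: "ppxvxvqx"
Count: 1

1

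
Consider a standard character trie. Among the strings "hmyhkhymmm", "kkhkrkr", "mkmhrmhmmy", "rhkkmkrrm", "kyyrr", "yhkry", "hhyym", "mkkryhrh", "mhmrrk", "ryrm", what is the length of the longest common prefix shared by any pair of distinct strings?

Equivalently: take the maximum, over all pairs, of their longest common prefix length.
e.g. "mkkryhrh" and "mkmhrmhmmy" share the prefix "mk" of length 2; no pair shares a longer one.
Longest shared-prefix length: 2

2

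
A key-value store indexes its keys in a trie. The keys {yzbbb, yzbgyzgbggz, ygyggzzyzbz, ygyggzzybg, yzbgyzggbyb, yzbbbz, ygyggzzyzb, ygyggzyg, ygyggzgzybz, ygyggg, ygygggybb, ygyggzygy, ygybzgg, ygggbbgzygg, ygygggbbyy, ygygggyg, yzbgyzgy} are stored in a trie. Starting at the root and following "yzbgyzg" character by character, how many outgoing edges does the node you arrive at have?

3

The children of the "yzbgyzg" node are the distinct next characters among strings starting with "yzbgyzg".
Distinct next characters after "yzbgyzg": b, g, y.
That node has 3 child edges.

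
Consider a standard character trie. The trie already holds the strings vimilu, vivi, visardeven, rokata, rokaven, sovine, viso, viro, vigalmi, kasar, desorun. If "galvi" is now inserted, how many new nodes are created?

5

Nothing in the trie begins with "g"; the whole of "galvi" is new.
5 − 0 = 5 new nodes.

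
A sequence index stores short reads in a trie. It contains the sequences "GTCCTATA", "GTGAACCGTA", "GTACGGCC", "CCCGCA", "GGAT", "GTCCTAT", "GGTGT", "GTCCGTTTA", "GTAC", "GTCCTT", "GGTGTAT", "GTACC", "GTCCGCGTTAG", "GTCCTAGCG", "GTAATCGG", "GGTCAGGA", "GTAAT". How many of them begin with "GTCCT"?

Traverse to the node for "GTCCT", then collect every word in that subtree.
Matches: "GTCCTAGCG", "GTCCTAT", "GTCCTATA", "GTCCTT"
Count: 4

4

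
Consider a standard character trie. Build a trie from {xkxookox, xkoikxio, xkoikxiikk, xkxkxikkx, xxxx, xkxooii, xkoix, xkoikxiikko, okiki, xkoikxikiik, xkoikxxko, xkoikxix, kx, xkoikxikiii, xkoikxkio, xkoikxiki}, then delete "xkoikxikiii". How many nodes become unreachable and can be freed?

1

Walk "xkoikxikiii" from the leaf back toward the root, removing each node that no remaining word uses.
The suffix "i" (1 node) is used only by "xkoikxikiii"; the node for "xkoikxikii" still has the child "k", so pruning stops there.
Nodes removed: 1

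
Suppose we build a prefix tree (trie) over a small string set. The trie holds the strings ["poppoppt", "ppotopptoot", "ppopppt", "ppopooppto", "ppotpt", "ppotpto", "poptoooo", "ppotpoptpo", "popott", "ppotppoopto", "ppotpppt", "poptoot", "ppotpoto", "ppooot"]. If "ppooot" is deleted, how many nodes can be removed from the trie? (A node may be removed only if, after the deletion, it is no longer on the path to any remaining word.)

3

A node on "ppooot"'s path can go only if nothing else ends at it or branches off below it.
The suffix "oot" (3 nodes) is used only by "ppooot"; the node for "ppo" still has the child "t", so pruning stops there.
Nodes removed: 3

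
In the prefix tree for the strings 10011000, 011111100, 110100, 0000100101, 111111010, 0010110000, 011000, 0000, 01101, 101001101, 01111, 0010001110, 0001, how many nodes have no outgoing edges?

11

Leaves are exactly the stored words that no other stored word extends.
Those words: "0000100101", "0001", "0010001110", "0010110000", "011000", "01101", "011111100", "10011000", "101001101", "110100", "111111010"
Leaf count: 11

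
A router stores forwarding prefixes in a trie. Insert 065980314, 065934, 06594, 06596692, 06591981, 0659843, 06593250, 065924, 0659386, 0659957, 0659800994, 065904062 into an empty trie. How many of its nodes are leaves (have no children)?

12

Leaves are exactly the stored words that no other stored word extends.
Those words: "065904062", "06591981", "065924", "06593250", "065934", "0659386", "06594", "06596692", "0659800994", "065980314", "0659843", "0659957"
Leaf count: 12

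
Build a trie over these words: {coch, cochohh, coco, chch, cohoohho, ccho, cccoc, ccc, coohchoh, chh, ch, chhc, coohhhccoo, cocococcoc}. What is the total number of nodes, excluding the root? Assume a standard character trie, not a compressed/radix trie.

Trace insertions, counting only characters that open a new branch:
  "coch" → 4 new (c, o, c, h)
  "cochohh" → prefix "coch" already present; 3 new (o, h, h)
  "coco" → prefix "coc" already present; 1 new (o)
  "chch" → prefix "c" already present; 3 new (h, c, h)
  "cohoohho" → prefix "co" already present; 6 new (h, o, o, h, h, o)
  "ccho" → prefix "c" already present; 3 new (c, h, o)
  "cccoc" → prefix "cc" already present; 3 new (c, o, c)
  "ccc" → prefix "ccc" already present; 0 new (none)
  "coohchoh" → prefix "co" already present; 6 new (o, h, c, h, o, h)
  "chh" → prefix "ch" already present; 1 new (h)
  "ch" → prefix "ch" already present; 0 new (none)
  "chhc" → prefix "chh" already present; 1 new (c)
  "coohhhccoo" → prefix "cooh" already present; 6 new (h, h, c, c, o, o)
  "cocococcoc" → prefix "coco" already present; 6 new (c, o, c, c, o, c)
Total nodes = 4 + 3 + 1 + 3 + 6 + 3 + 3 + 0 + 6 + 1 + 0 + 1 + 6 + 6 = 43

43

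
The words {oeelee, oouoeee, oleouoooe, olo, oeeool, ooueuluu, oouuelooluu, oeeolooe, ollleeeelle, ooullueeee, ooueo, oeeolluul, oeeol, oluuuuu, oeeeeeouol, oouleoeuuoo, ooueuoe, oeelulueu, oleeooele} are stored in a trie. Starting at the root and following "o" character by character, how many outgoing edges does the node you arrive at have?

Walk "o" from the root, arriving at one node.
Distinct next characters after "o": e, l, o.
That node has 3 child edges.

3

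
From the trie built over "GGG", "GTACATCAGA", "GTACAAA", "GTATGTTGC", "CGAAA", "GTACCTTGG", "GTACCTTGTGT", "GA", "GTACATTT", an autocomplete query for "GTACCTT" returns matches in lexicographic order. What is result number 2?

GTACCTTGTGT

Words with prefix "GTACCTT", in lexicographic order: "GTACCTTGG", "GTACCTTGTGT"
Position 2: GTACCTTGTGT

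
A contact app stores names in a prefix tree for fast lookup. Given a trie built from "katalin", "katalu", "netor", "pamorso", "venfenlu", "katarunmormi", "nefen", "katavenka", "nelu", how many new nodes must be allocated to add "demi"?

4

"demi" shares no prefix with any stored word, so all 4 characters open new nodes.
4 − 0 = 4 new nodes.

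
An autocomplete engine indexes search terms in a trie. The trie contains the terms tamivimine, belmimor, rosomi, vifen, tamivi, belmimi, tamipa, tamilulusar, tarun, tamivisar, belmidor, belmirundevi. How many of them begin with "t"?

Filter for entries beginning with "t":
Matches: "tamilulusar", "tamipa", "tamivi", "tamivimine", "tamivisar", "tarun"
Count: 6

6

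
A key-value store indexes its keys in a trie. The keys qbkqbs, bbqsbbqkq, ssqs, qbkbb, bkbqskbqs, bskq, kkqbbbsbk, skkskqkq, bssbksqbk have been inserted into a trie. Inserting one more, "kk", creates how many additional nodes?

Every character of "kk" already lies on an existing path (it is a prefix of some stored word).
No new nodes are needed: 0.

0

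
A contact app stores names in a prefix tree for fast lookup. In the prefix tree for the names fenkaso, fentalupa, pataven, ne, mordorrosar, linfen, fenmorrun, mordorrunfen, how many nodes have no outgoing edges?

Leaves are exactly the stored words that no other stored word extends.
Those words: "fenkaso", "fenmorrun", "fentalupa", "linfen", "mordorrosar", "mordorrunfen", "ne", "pataven"
Leaf count: 8

8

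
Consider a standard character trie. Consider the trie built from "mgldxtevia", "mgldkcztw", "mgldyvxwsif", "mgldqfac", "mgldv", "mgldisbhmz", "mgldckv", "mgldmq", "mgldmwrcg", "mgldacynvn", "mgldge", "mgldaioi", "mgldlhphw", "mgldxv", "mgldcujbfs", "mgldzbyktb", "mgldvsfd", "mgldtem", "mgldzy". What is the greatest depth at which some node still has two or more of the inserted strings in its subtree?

Equivalently: take the maximum, over all pairs, of their longest common prefix length.
e.g. "mgldacynvn" and "mgldaioi" share the prefix "mglda" of length 5; no pair shares a longer one.
Longest shared-prefix length: 5

5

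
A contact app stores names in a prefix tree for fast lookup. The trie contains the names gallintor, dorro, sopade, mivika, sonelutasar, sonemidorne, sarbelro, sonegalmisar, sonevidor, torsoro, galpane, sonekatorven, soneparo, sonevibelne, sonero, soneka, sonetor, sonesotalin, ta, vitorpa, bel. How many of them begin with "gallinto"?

1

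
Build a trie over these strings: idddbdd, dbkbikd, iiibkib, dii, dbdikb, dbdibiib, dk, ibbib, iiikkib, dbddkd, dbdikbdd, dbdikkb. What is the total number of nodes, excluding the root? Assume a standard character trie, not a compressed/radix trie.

For each word, the new-node count is its length minus the longest prefix already in the trie:
  "idddbdd" → 7 new (i, d, d, d, b, d, d)
  "dbkbikd" → 7 new (d, b, k, b, i, k, d)
  "iiibkib" → prefix "i" already present; 6 new (i, i, b, k, i, b)
  "dii" → prefix "d" already present; 2 new (i, i)
  "dbdikb" → prefix "db" already present; 4 new (d, i, k, b)
  "dbdibiib" → prefix "dbdi" already present; 4 new (b, i, i, b)
  "dk" → prefix "d" already present; 1 new (k)
  "ibbib" → prefix "i" already present; 4 new (b, b, i, b)
  "iiikkib" → prefix "iii" already present; 4 new (k, k, i, b)
  "dbddkd" → prefix "dbd" already present; 3 new (d, k, d)
  "dbdikbdd" → prefix "dbdikb" already present; 2 new (d, d)
  "dbdikkb" → prefix "dbdik" already present; 2 new (k, b)
Total nodes = 7 + 7 + 6 + 2 + 4 + 4 + 1 + 4 + 4 + 3 + 2 + 2 = 46

46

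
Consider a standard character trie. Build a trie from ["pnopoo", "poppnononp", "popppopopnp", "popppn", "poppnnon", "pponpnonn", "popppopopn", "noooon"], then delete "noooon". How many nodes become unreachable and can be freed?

A node on "noooon"'s path can go only if nothing else ends at it or branches off below it.
No other word shares any prefix with "noooon", so all 6 of its nodes go.
Nodes removed: 6

6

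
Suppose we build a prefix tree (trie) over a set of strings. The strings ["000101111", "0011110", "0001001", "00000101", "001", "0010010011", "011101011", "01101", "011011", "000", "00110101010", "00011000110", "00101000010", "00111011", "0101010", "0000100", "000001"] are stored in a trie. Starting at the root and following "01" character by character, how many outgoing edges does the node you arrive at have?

2

The children of the "01" node are the distinct next characters among strings starting with "01".
Characters that immediately follow "01" among the stored strings: {0, 1}.
That node has 2 child edges.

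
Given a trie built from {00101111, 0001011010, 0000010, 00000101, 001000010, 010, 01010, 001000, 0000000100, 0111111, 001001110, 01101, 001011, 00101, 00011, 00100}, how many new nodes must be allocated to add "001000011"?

1

The longest prefix of "001000011" already in the trie is "00100001" (length 8).
So 9 − 8 = 1 new nodes.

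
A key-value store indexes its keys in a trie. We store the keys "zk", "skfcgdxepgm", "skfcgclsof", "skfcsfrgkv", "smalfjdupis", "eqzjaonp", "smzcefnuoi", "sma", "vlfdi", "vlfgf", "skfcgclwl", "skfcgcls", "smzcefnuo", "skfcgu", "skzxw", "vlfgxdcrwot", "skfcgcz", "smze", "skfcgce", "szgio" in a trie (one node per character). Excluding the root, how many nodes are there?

77

For each word, the new-node count is its length minus the longest prefix already in the trie:
  "zk" → 2 new (z, k)
  "skfcgdxepgm" → 11 new (s, k, f, c, g, d, x, e, p, g, m)
  "skfcgclsof" → prefix "skfcg" already present; 5 new (c, l, s, o, f)
  "skfcsfrgkv" → prefix "skfc" already present; 6 new (s, f, r, g, k, v)
  "smalfjdupis" → prefix "s" already present; 10 new (m, a, l, f, j, d, u, p, i, s)
  "eqzjaonp" → 8 new (e, q, z, j, a, o, n, p)
  "smzcefnuoi" → prefix "sm" already present; 8 new (z, c, e, f, n, u, o, i)
  "sma" → prefix "sma" already present; 0 new (none)
  "vlfdi" → 5 new (v, l, f, d, i)
  "vlfgf" → prefix "vlf" already present; 2 new (g, f)
  "skfcgclwl" → prefix "skfcgcl" already present; 2 new (w, l)
  "skfcgcls" → prefix "skfcgcls" already present; 0 new (none)
  "smzcefnuo" → prefix "smzcefnuo" already present; 0 new (none)
  "skfcgu" → prefix "skfcg" already present; 1 new (u)
  "skzxw" → prefix "sk" already present; 3 new (z, x, w)
  "vlfgxdcrwot" → prefix "vlfg" already present; 7 new (x, d, c, r, w, o, t)
  "skfcgcz" → prefix "skfcgc" already present; 1 new (z)
  "smze" → prefix "smz" already present; 1 new (e)
  "skfcgce" → prefix "skfcgc" already present; 1 new (e)
  "szgio" → prefix "s" already present; 4 new (z, g, i, o)
Total nodes = 2 + 11 + 5 + 6 + 10 + 8 + 8 + 0 + 5 + 2 + 2 + 0 + 0 + 1 + 3 + 7 + 1 + 1 + 1 + 4 = 77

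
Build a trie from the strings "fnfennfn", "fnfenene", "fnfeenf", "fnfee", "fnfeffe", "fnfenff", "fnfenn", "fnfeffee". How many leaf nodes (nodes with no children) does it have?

A leaf is a node with no children — equivalently, the end of a word that is not a proper prefix of any other stored word.
Those words: "fnfeenf", "fnfeffee", "fnfenene", "fnfenff", "fnfennfn"
Leaf count: 5

5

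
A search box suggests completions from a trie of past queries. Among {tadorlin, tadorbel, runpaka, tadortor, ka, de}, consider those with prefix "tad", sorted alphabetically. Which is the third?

DFS of the "tad" subtree visits, in order: "tadorbel", "tadorlin", "tadortor"
The 3rd is tadortor.

tadortor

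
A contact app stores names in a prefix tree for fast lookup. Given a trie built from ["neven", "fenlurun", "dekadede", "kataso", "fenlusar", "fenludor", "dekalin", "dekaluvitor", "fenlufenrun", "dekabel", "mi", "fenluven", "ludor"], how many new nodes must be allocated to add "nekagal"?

5

The longest prefix of "nekagal" already in the trie is "ne" (length 2).
Each of the 5 remaining characters creates one node.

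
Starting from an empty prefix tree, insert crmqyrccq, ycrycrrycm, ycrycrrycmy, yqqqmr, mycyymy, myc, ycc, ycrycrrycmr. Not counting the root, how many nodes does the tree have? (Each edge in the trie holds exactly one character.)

For each word, the new-node count is its length minus the longest prefix already in the trie:
  "crmqyrccq" → 9 new (c, r, m, q, y, r, c, c, q)
  "ycrycrrycm" → 10 new (y, c, r, y, c, r, r, y, c, m)
  "ycrycrrycmy" → prefix "ycrycrrycm" already present; 1 new (y)
  "yqqqmr" → prefix "y" already present; 5 new (q, q, q, m, r)
  "mycyymy" → 7 new (m, y, c, y, y, m, y)
  "myc" → prefix "myc" already present; 0 new (none)
  "ycc" → prefix "yc" already present; 1 new (c)
  "ycrycrrycmr" → prefix "ycrycrrycm" already present; 1 new (r)
Total nodes = 9 + 10 + 1 + 5 + 7 + 0 + 1 + 1 = 34

34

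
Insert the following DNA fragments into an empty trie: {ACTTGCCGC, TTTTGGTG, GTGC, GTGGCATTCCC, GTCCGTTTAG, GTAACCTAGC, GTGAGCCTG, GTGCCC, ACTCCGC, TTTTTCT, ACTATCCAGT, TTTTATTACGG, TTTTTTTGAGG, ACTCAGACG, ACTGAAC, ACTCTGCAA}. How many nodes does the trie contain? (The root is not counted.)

Insert word by word; a character creates a node only if that edge doesn't already exist:
  "ACTTGCCGC" → 9 new (A, C, T, T, G, C, C, G, C)
  "TTTTGGTG" → 8 new (T, T, T, T, G, G, T, G)
  "GTGC" → 4 new (G, T, G, C)
  "GTGGCATTCCC" → prefix "GTG" already present; 8 new (G, C, A, T, T, C, C, C)
  "GTCCGTTTAG" → prefix "GT" already present; 8 new (C, C, G, T, T, T, A, G)
  "GTAACCTAGC" → prefix "GT" already present; 8 new (A, A, C, C, T, A, G, C)
  "GTGAGCCTG" → prefix "GTG" already present; 6 new (A, G, C, C, T, G)
  "GTGCCC" → prefix "GTGC" already present; 2 new (C, C)
  "ACTCCGC" → prefix "ACT" already present; 4 new (C, C, G, C)
  "TTTTTCT" → prefix "TTTT" already present; 3 new (T, C, T)
  "ACTATCCAGT" → prefix "ACT" already present; 7 new (A, T, C, C, A, G, T)
  "TTTTATTACGG" → prefix "TTTT" already present; 7 new (A, T, T, A, C, G, G)
  "TTTTTTTGAGG" → prefix "TTTTT" already present; 6 new (T, T, G, A, G, G)
  "ACTCAGACG" → prefix "ACTC" already present; 5 new (A, G, A, C, G)
  "ACTGAAC" → prefix "ACT" already present; 4 new (G, A, A, C)
  "ACTCTGCAA" → prefix "ACTC" already present; 5 new (T, G, C, A, A)
Total nodes = 9 + 8 + 4 + 8 + 8 + 8 + 6 + 2 + 4 + 3 + 7 + 7 + 6 + 5 + 4 + 5 = 94

94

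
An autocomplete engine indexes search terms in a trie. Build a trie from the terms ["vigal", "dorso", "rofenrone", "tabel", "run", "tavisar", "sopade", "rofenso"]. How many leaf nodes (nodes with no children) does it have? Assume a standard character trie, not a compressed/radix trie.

A leaf is a node with no children — equivalently, the end of a word that is not a proper prefix of any other stored word.
Those words: "dorso", "rofenrone", "rofenso", "run", "sopade", "tabel", "tavisar", "vigal"
Leaf count: 8

8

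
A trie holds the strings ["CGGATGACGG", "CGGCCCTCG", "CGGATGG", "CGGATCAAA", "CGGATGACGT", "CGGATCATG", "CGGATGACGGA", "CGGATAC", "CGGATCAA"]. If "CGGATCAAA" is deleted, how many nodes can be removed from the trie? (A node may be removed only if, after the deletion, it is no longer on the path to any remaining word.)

1

Walk "CGGATCAAA" from the leaf back toward the root, removing each node that no remaining word uses.
The suffix "A" (1 node) is used only by "CGGATCAAA"; "CGGATCAA" is itself a stored word, so pruning stops there.
Nodes removed: 1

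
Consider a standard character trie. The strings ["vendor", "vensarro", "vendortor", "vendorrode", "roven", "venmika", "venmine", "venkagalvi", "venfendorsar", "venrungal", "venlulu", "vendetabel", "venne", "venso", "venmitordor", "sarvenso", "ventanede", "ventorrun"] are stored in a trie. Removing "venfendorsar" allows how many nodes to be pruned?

9

A node on "venfendorsar"'s path can go only if nothing else ends at it or branches off below it.
The suffix "fendorsar" (9 nodes) is used only by "venfendorsar"; the node for "ven" still has the child "d", so pruning stops there.
Nodes removed: 9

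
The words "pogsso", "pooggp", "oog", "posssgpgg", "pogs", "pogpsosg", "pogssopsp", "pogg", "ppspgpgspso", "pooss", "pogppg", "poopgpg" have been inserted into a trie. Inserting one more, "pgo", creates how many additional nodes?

2

Walking "pgo" from the root, the first 1 characters ("p") follow existing edges; "g" is the first miss.
So 3 − 1 = 2 new nodes.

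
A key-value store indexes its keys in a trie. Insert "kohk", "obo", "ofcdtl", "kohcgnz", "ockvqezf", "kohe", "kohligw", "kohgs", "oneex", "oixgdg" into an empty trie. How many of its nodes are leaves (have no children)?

A leaf is a node with no children — equivalently, the end of a word that is not a proper prefix of any other stored word.
Those words: "kohcgnz", "kohe", "kohgs", "kohk", "kohligw", "obo", "ockvqezf", "ofcdtl", "oixgdg", "oneex"
Leaf count: 10

10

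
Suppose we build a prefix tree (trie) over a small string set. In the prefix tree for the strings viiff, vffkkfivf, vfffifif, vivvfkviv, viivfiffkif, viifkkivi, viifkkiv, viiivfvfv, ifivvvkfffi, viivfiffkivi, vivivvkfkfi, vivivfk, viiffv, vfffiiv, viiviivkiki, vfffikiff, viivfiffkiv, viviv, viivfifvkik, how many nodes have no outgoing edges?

A leaf is a node with no children — equivalently, the end of a word that is not a proper prefix of any other stored word.
Those words: "ifivvvkfffi", "vfffifif", "vfffiiv", "vfffikiff", "vffkkfivf", "viiffv", "viifkkivi", "viiivfvfv", "viivfiffkif", "viivfiffkivi", "viivfifvkik", "viiviivkiki", "vivivfk", "vivivvkfkfi", "vivvfkviv"
Leaf count: 15

15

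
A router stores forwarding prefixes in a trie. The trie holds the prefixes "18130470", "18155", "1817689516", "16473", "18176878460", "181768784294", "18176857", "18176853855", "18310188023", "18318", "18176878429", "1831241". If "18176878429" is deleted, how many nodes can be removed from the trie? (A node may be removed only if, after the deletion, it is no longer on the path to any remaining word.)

A node on "18176878429"'s path can go only if nothing else ends at it or branches off below it.
Every node on "18176878429" is still needed (e.g. by "181768784294"), so nothing is freed.
Nodes removed: 0

0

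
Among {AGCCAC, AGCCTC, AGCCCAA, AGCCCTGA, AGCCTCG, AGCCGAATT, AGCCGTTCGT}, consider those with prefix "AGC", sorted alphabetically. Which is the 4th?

AGCCGAATT

Words with prefix "AGC", in lexicographic order: "AGCCAC", "AGCCCAA", "AGCCCTGA", "AGCCGAATT", "AGCCGTTCGT", "AGCCTC", "AGCCTCG"
Position 4: AGCCGAATT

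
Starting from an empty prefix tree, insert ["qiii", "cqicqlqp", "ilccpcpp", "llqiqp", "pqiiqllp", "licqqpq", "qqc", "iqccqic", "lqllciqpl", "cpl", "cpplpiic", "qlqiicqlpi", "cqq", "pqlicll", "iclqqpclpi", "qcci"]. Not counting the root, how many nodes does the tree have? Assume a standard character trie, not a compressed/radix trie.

91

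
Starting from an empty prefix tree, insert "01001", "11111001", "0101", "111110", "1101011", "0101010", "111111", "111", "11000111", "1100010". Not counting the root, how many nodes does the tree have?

29

Count nodes per top-level branch (shared prefixes stored once):
  '0'-branch (01001, 0101, 0101010): 9 nodes
  '1'-branch (1100010, 11000111, 1101011, 111, 111110, 11111001, 111111): 20 nodes
Sum: 29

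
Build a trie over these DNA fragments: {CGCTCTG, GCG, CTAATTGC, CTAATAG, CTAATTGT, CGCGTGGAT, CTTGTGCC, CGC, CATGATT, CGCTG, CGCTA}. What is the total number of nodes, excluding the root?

40

For each word, the new-node count is its length minus the longest prefix already in the trie:
  "CGCTCTG" → 7 new (C, G, C, T, C, T, G)
  "GCG" → 3 new (G, C, G)
  "CTAATTGC" → prefix "C" already present; 7 new (T, A, A, T, T, G, C)
  "CTAATAG" → prefix "CTAAT" already present; 2 new (A, G)
  "CTAATTGT" → prefix "CTAATTG" already present; 1 new (T)
  "CGCGTGGAT" → prefix "CGC" already present; 6 new (G, T, G, G, A, T)
  "CTTGTGCC" → prefix "CT" already present; 6 new (T, G, T, G, C, C)
  "CGC" → prefix "CGC" already present; 0 new (none)
  "CATGATT" → prefix "C" already present; 6 new (A, T, G, A, T, T)
  "CGCTG" → prefix "CGCT" already present; 1 new (G)
  "CGCTA" → prefix "CGCT" already present; 1 new (A)
Total nodes = 7 + 3 + 7 + 2 + 1 + 6 + 6 + 0 + 6 + 1 + 1 = 40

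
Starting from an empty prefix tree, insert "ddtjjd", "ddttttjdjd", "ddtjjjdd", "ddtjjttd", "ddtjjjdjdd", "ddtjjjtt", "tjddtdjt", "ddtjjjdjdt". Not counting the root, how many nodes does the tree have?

Trie structure (* marks end of a word):
(root)
├─ d
│  └─ d
│     └─ t
│        ├─ j
│        │  └─ j
│        │     ├─ d *
│        │     ├─ j
│        │     │  ├─ d
│        │     │  │  ├─ d *
│        │     │  │  └─ j
│        │     │  │     └─ d
│        │     │  │        ├─ d *
│        │     │  │        └─ t *
│        │     │  └─ t
│        │     │     └─ t *
│        │     └─ t
│        │        └─ t
│        │           └─ d *
│        └─ t
│           └─ t
│              └─ t
│                 └─ j
│                    └─ d
│                       └─ j
│                          └─ d *
└─ t
   └─ j
      └─ d
         └─ d
            └─ t
               └─ d
                  └─ j
                     └─ t *
Counting every labelled node above: 33.

33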